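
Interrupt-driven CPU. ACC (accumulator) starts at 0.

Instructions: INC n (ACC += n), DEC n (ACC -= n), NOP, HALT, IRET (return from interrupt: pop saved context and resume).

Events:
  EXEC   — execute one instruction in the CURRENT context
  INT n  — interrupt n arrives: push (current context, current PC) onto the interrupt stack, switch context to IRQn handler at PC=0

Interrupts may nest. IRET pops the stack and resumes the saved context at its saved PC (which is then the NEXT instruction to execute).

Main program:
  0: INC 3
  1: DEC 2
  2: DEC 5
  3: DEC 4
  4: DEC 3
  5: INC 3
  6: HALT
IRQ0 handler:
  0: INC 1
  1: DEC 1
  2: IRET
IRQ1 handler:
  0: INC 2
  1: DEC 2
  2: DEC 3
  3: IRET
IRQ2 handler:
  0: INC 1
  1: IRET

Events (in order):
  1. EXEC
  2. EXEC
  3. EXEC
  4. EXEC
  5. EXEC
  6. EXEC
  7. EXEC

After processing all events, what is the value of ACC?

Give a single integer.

Event 1 (EXEC): [MAIN] PC=0: INC 3 -> ACC=3
Event 2 (EXEC): [MAIN] PC=1: DEC 2 -> ACC=1
Event 3 (EXEC): [MAIN] PC=2: DEC 5 -> ACC=-4
Event 4 (EXEC): [MAIN] PC=3: DEC 4 -> ACC=-8
Event 5 (EXEC): [MAIN] PC=4: DEC 3 -> ACC=-11
Event 6 (EXEC): [MAIN] PC=5: INC 3 -> ACC=-8
Event 7 (EXEC): [MAIN] PC=6: HALT

Answer: -8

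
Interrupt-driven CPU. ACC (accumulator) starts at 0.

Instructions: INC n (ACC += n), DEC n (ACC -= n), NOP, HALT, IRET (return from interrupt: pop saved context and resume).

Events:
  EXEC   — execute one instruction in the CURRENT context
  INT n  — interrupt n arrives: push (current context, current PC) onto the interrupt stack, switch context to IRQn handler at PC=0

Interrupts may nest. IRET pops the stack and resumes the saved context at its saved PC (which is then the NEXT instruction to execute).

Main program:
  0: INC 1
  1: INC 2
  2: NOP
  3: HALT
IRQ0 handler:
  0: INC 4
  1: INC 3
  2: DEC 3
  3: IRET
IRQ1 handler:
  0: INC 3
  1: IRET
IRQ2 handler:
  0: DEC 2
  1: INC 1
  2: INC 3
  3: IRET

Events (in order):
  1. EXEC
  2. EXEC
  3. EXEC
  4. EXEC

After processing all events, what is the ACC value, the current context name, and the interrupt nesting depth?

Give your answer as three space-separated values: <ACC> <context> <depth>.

Event 1 (EXEC): [MAIN] PC=0: INC 1 -> ACC=1
Event 2 (EXEC): [MAIN] PC=1: INC 2 -> ACC=3
Event 3 (EXEC): [MAIN] PC=2: NOP
Event 4 (EXEC): [MAIN] PC=3: HALT

Answer: 3 MAIN 0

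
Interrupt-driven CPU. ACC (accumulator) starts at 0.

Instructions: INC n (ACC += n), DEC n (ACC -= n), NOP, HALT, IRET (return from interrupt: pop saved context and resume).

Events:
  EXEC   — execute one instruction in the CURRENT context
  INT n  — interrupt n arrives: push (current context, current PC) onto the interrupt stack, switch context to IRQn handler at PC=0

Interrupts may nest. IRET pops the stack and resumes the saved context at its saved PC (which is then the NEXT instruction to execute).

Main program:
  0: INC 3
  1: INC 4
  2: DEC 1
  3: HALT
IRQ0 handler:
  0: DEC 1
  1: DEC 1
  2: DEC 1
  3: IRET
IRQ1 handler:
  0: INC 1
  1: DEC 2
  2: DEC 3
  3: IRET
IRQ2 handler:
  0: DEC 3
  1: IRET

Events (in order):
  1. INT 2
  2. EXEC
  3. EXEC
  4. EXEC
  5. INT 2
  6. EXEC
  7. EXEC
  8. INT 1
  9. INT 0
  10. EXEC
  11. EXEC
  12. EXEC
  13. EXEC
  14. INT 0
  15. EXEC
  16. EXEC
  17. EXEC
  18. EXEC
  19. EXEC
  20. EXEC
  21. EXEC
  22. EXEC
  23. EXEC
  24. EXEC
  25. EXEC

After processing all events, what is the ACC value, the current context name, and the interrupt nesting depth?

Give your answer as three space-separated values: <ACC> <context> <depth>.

Event 1 (INT 2): INT 2 arrives: push (MAIN, PC=0), enter IRQ2 at PC=0 (depth now 1)
Event 2 (EXEC): [IRQ2] PC=0: DEC 3 -> ACC=-3
Event 3 (EXEC): [IRQ2] PC=1: IRET -> resume MAIN at PC=0 (depth now 0)
Event 4 (EXEC): [MAIN] PC=0: INC 3 -> ACC=0
Event 5 (INT 2): INT 2 arrives: push (MAIN, PC=1), enter IRQ2 at PC=0 (depth now 1)
Event 6 (EXEC): [IRQ2] PC=0: DEC 3 -> ACC=-3
Event 7 (EXEC): [IRQ2] PC=1: IRET -> resume MAIN at PC=1 (depth now 0)
Event 8 (INT 1): INT 1 arrives: push (MAIN, PC=1), enter IRQ1 at PC=0 (depth now 1)
Event 9 (INT 0): INT 0 arrives: push (IRQ1, PC=0), enter IRQ0 at PC=0 (depth now 2)
Event 10 (EXEC): [IRQ0] PC=0: DEC 1 -> ACC=-4
Event 11 (EXEC): [IRQ0] PC=1: DEC 1 -> ACC=-5
Event 12 (EXEC): [IRQ0] PC=2: DEC 1 -> ACC=-6
Event 13 (EXEC): [IRQ0] PC=3: IRET -> resume IRQ1 at PC=0 (depth now 1)
Event 14 (INT 0): INT 0 arrives: push (IRQ1, PC=0), enter IRQ0 at PC=0 (depth now 2)
Event 15 (EXEC): [IRQ0] PC=0: DEC 1 -> ACC=-7
Event 16 (EXEC): [IRQ0] PC=1: DEC 1 -> ACC=-8
Event 17 (EXEC): [IRQ0] PC=2: DEC 1 -> ACC=-9
Event 18 (EXEC): [IRQ0] PC=3: IRET -> resume IRQ1 at PC=0 (depth now 1)
Event 19 (EXEC): [IRQ1] PC=0: INC 1 -> ACC=-8
Event 20 (EXEC): [IRQ1] PC=1: DEC 2 -> ACC=-10
Event 21 (EXEC): [IRQ1] PC=2: DEC 3 -> ACC=-13
Event 22 (EXEC): [IRQ1] PC=3: IRET -> resume MAIN at PC=1 (depth now 0)
Event 23 (EXEC): [MAIN] PC=1: INC 4 -> ACC=-9
Event 24 (EXEC): [MAIN] PC=2: DEC 1 -> ACC=-10
Event 25 (EXEC): [MAIN] PC=3: HALT

Answer: -10 MAIN 0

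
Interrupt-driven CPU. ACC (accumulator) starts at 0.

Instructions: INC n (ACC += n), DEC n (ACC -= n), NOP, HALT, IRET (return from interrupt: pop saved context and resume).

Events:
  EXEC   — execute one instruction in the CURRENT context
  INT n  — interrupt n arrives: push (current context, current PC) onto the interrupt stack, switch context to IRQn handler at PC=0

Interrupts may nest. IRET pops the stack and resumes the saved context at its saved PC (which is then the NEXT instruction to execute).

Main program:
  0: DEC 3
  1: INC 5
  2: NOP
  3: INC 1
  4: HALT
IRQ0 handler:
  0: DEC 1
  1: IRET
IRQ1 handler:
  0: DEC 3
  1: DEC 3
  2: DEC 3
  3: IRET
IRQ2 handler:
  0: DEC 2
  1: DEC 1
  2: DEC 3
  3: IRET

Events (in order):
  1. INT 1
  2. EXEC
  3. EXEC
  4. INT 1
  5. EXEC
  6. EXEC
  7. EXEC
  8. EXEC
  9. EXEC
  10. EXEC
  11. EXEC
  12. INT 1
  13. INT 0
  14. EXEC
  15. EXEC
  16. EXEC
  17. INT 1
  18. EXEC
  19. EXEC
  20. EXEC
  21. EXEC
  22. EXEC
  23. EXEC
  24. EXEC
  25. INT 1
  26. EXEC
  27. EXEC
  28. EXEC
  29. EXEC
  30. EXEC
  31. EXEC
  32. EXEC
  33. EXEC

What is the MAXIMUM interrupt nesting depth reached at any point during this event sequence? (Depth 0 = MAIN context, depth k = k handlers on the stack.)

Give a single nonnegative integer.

Answer: 2

Derivation:
Event 1 (INT 1): INT 1 arrives: push (MAIN, PC=0), enter IRQ1 at PC=0 (depth now 1) [depth=1]
Event 2 (EXEC): [IRQ1] PC=0: DEC 3 -> ACC=-3 [depth=1]
Event 3 (EXEC): [IRQ1] PC=1: DEC 3 -> ACC=-6 [depth=1]
Event 4 (INT 1): INT 1 arrives: push (IRQ1, PC=2), enter IRQ1 at PC=0 (depth now 2) [depth=2]
Event 5 (EXEC): [IRQ1] PC=0: DEC 3 -> ACC=-9 [depth=2]
Event 6 (EXEC): [IRQ1] PC=1: DEC 3 -> ACC=-12 [depth=2]
Event 7 (EXEC): [IRQ1] PC=2: DEC 3 -> ACC=-15 [depth=2]
Event 8 (EXEC): [IRQ1] PC=3: IRET -> resume IRQ1 at PC=2 (depth now 1) [depth=1]
Event 9 (EXEC): [IRQ1] PC=2: DEC 3 -> ACC=-18 [depth=1]
Event 10 (EXEC): [IRQ1] PC=3: IRET -> resume MAIN at PC=0 (depth now 0) [depth=0]
Event 11 (EXEC): [MAIN] PC=0: DEC 3 -> ACC=-21 [depth=0]
Event 12 (INT 1): INT 1 arrives: push (MAIN, PC=1), enter IRQ1 at PC=0 (depth now 1) [depth=1]
Event 13 (INT 0): INT 0 arrives: push (IRQ1, PC=0), enter IRQ0 at PC=0 (depth now 2) [depth=2]
Event 14 (EXEC): [IRQ0] PC=0: DEC 1 -> ACC=-22 [depth=2]
Event 15 (EXEC): [IRQ0] PC=1: IRET -> resume IRQ1 at PC=0 (depth now 1) [depth=1]
Event 16 (EXEC): [IRQ1] PC=0: DEC 3 -> ACC=-25 [depth=1]
Event 17 (INT 1): INT 1 arrives: push (IRQ1, PC=1), enter IRQ1 at PC=0 (depth now 2) [depth=2]
Event 18 (EXEC): [IRQ1] PC=0: DEC 3 -> ACC=-28 [depth=2]
Event 19 (EXEC): [IRQ1] PC=1: DEC 3 -> ACC=-31 [depth=2]
Event 20 (EXEC): [IRQ1] PC=2: DEC 3 -> ACC=-34 [depth=2]
Event 21 (EXEC): [IRQ1] PC=3: IRET -> resume IRQ1 at PC=1 (depth now 1) [depth=1]
Event 22 (EXEC): [IRQ1] PC=1: DEC 3 -> ACC=-37 [depth=1]
Event 23 (EXEC): [IRQ1] PC=2: DEC 3 -> ACC=-40 [depth=1]
Event 24 (EXEC): [IRQ1] PC=3: IRET -> resume MAIN at PC=1 (depth now 0) [depth=0]
Event 25 (INT 1): INT 1 arrives: push (MAIN, PC=1), enter IRQ1 at PC=0 (depth now 1) [depth=1]
Event 26 (EXEC): [IRQ1] PC=0: DEC 3 -> ACC=-43 [depth=1]
Event 27 (EXEC): [IRQ1] PC=1: DEC 3 -> ACC=-46 [depth=1]
Event 28 (EXEC): [IRQ1] PC=2: DEC 3 -> ACC=-49 [depth=1]
Event 29 (EXEC): [IRQ1] PC=3: IRET -> resume MAIN at PC=1 (depth now 0) [depth=0]
Event 30 (EXEC): [MAIN] PC=1: INC 5 -> ACC=-44 [depth=0]
Event 31 (EXEC): [MAIN] PC=2: NOP [depth=0]
Event 32 (EXEC): [MAIN] PC=3: INC 1 -> ACC=-43 [depth=0]
Event 33 (EXEC): [MAIN] PC=4: HALT [depth=0]
Max depth observed: 2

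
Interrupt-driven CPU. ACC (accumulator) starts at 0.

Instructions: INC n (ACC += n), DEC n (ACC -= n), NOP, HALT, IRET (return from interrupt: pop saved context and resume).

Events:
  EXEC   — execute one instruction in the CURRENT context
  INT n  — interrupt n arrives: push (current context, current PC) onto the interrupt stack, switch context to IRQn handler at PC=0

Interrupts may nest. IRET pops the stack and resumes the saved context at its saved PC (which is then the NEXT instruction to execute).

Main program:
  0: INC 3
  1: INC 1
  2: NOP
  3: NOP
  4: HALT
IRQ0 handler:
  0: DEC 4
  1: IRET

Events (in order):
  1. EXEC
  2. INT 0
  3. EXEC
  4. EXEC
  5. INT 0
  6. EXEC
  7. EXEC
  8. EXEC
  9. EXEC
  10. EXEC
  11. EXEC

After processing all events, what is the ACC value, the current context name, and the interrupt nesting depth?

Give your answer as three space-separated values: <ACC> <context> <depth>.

Answer: -4 MAIN 0

Derivation:
Event 1 (EXEC): [MAIN] PC=0: INC 3 -> ACC=3
Event 2 (INT 0): INT 0 arrives: push (MAIN, PC=1), enter IRQ0 at PC=0 (depth now 1)
Event 3 (EXEC): [IRQ0] PC=0: DEC 4 -> ACC=-1
Event 4 (EXEC): [IRQ0] PC=1: IRET -> resume MAIN at PC=1 (depth now 0)
Event 5 (INT 0): INT 0 arrives: push (MAIN, PC=1), enter IRQ0 at PC=0 (depth now 1)
Event 6 (EXEC): [IRQ0] PC=0: DEC 4 -> ACC=-5
Event 7 (EXEC): [IRQ0] PC=1: IRET -> resume MAIN at PC=1 (depth now 0)
Event 8 (EXEC): [MAIN] PC=1: INC 1 -> ACC=-4
Event 9 (EXEC): [MAIN] PC=2: NOP
Event 10 (EXEC): [MAIN] PC=3: NOP
Event 11 (EXEC): [MAIN] PC=4: HALT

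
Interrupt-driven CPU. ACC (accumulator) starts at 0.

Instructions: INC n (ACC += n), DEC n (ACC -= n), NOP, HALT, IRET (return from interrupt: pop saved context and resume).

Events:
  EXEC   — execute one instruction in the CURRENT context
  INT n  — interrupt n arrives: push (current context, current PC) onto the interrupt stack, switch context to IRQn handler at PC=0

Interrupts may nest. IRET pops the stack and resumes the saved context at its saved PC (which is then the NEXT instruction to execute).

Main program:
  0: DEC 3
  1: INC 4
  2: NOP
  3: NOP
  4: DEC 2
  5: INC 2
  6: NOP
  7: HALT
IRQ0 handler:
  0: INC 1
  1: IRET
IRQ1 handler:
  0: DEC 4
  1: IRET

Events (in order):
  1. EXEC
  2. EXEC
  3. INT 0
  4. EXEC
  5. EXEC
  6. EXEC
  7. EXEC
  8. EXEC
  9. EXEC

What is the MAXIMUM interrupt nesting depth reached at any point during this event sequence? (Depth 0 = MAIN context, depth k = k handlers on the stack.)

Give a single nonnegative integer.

Answer: 1

Derivation:
Event 1 (EXEC): [MAIN] PC=0: DEC 3 -> ACC=-3 [depth=0]
Event 2 (EXEC): [MAIN] PC=1: INC 4 -> ACC=1 [depth=0]
Event 3 (INT 0): INT 0 arrives: push (MAIN, PC=2), enter IRQ0 at PC=0 (depth now 1) [depth=1]
Event 4 (EXEC): [IRQ0] PC=0: INC 1 -> ACC=2 [depth=1]
Event 5 (EXEC): [IRQ0] PC=1: IRET -> resume MAIN at PC=2 (depth now 0) [depth=0]
Event 6 (EXEC): [MAIN] PC=2: NOP [depth=0]
Event 7 (EXEC): [MAIN] PC=3: NOP [depth=0]
Event 8 (EXEC): [MAIN] PC=4: DEC 2 -> ACC=0 [depth=0]
Event 9 (EXEC): [MAIN] PC=5: INC 2 -> ACC=2 [depth=0]
Max depth observed: 1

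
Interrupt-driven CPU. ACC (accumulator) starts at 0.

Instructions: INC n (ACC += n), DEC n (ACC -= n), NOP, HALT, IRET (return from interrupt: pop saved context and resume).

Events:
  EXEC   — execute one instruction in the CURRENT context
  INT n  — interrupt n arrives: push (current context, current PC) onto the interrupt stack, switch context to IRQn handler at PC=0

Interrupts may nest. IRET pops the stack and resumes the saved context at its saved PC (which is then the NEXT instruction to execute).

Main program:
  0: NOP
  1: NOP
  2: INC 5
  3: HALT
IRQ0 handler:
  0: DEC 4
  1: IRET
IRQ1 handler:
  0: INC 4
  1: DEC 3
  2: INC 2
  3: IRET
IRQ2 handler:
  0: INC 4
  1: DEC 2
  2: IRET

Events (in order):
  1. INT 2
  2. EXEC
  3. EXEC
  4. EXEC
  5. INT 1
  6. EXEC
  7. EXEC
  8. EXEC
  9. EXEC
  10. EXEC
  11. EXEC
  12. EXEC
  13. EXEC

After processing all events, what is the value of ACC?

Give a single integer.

Event 1 (INT 2): INT 2 arrives: push (MAIN, PC=0), enter IRQ2 at PC=0 (depth now 1)
Event 2 (EXEC): [IRQ2] PC=0: INC 4 -> ACC=4
Event 3 (EXEC): [IRQ2] PC=1: DEC 2 -> ACC=2
Event 4 (EXEC): [IRQ2] PC=2: IRET -> resume MAIN at PC=0 (depth now 0)
Event 5 (INT 1): INT 1 arrives: push (MAIN, PC=0), enter IRQ1 at PC=0 (depth now 1)
Event 6 (EXEC): [IRQ1] PC=0: INC 4 -> ACC=6
Event 7 (EXEC): [IRQ1] PC=1: DEC 3 -> ACC=3
Event 8 (EXEC): [IRQ1] PC=2: INC 2 -> ACC=5
Event 9 (EXEC): [IRQ1] PC=3: IRET -> resume MAIN at PC=0 (depth now 0)
Event 10 (EXEC): [MAIN] PC=0: NOP
Event 11 (EXEC): [MAIN] PC=1: NOP
Event 12 (EXEC): [MAIN] PC=2: INC 5 -> ACC=10
Event 13 (EXEC): [MAIN] PC=3: HALT

Answer: 10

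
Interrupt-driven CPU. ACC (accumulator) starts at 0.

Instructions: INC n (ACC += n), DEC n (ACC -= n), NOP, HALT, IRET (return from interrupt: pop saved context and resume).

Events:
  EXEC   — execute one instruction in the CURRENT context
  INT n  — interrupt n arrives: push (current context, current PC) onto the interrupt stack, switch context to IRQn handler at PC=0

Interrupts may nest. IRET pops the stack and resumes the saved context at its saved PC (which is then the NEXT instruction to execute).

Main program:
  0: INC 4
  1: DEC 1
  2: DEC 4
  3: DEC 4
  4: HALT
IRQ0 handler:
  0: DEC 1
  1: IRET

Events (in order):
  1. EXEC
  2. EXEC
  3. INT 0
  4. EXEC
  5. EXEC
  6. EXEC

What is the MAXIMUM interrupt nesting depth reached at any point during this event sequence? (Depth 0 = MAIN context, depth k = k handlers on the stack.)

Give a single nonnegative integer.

Event 1 (EXEC): [MAIN] PC=0: INC 4 -> ACC=4 [depth=0]
Event 2 (EXEC): [MAIN] PC=1: DEC 1 -> ACC=3 [depth=0]
Event 3 (INT 0): INT 0 arrives: push (MAIN, PC=2), enter IRQ0 at PC=0 (depth now 1) [depth=1]
Event 4 (EXEC): [IRQ0] PC=0: DEC 1 -> ACC=2 [depth=1]
Event 5 (EXEC): [IRQ0] PC=1: IRET -> resume MAIN at PC=2 (depth now 0) [depth=0]
Event 6 (EXEC): [MAIN] PC=2: DEC 4 -> ACC=-2 [depth=0]
Max depth observed: 1

Answer: 1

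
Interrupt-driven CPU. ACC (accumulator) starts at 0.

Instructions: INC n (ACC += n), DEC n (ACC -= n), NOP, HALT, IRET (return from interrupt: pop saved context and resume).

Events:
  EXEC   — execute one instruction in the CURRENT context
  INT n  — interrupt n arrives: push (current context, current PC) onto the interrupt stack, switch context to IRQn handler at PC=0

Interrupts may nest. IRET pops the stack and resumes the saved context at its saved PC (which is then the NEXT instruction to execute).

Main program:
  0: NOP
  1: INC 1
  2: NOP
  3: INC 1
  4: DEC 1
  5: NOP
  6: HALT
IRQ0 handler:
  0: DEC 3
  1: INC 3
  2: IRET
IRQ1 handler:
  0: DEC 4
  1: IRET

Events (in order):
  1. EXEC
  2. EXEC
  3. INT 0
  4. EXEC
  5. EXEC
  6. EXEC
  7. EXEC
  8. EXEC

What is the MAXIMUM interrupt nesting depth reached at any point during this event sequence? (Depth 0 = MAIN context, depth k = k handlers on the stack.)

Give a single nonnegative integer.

Event 1 (EXEC): [MAIN] PC=0: NOP [depth=0]
Event 2 (EXEC): [MAIN] PC=1: INC 1 -> ACC=1 [depth=0]
Event 3 (INT 0): INT 0 arrives: push (MAIN, PC=2), enter IRQ0 at PC=0 (depth now 1) [depth=1]
Event 4 (EXEC): [IRQ0] PC=0: DEC 3 -> ACC=-2 [depth=1]
Event 5 (EXEC): [IRQ0] PC=1: INC 3 -> ACC=1 [depth=1]
Event 6 (EXEC): [IRQ0] PC=2: IRET -> resume MAIN at PC=2 (depth now 0) [depth=0]
Event 7 (EXEC): [MAIN] PC=2: NOP [depth=0]
Event 8 (EXEC): [MAIN] PC=3: INC 1 -> ACC=2 [depth=0]
Max depth observed: 1

Answer: 1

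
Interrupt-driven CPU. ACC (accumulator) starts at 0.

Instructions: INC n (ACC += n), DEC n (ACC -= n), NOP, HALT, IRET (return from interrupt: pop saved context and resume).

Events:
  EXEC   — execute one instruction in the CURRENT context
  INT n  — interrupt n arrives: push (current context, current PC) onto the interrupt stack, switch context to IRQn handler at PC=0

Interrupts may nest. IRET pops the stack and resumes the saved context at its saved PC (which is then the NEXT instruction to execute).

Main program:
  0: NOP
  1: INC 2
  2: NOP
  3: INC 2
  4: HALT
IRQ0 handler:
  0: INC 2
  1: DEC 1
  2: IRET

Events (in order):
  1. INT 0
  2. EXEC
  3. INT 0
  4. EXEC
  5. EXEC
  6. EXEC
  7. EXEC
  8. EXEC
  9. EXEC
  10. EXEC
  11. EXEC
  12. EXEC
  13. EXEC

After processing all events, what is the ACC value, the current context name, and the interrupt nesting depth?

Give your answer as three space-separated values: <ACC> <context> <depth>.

Event 1 (INT 0): INT 0 arrives: push (MAIN, PC=0), enter IRQ0 at PC=0 (depth now 1)
Event 2 (EXEC): [IRQ0] PC=0: INC 2 -> ACC=2
Event 3 (INT 0): INT 0 arrives: push (IRQ0, PC=1), enter IRQ0 at PC=0 (depth now 2)
Event 4 (EXEC): [IRQ0] PC=0: INC 2 -> ACC=4
Event 5 (EXEC): [IRQ0] PC=1: DEC 1 -> ACC=3
Event 6 (EXEC): [IRQ0] PC=2: IRET -> resume IRQ0 at PC=1 (depth now 1)
Event 7 (EXEC): [IRQ0] PC=1: DEC 1 -> ACC=2
Event 8 (EXEC): [IRQ0] PC=2: IRET -> resume MAIN at PC=0 (depth now 0)
Event 9 (EXEC): [MAIN] PC=0: NOP
Event 10 (EXEC): [MAIN] PC=1: INC 2 -> ACC=4
Event 11 (EXEC): [MAIN] PC=2: NOP
Event 12 (EXEC): [MAIN] PC=3: INC 2 -> ACC=6
Event 13 (EXEC): [MAIN] PC=4: HALT

Answer: 6 MAIN 0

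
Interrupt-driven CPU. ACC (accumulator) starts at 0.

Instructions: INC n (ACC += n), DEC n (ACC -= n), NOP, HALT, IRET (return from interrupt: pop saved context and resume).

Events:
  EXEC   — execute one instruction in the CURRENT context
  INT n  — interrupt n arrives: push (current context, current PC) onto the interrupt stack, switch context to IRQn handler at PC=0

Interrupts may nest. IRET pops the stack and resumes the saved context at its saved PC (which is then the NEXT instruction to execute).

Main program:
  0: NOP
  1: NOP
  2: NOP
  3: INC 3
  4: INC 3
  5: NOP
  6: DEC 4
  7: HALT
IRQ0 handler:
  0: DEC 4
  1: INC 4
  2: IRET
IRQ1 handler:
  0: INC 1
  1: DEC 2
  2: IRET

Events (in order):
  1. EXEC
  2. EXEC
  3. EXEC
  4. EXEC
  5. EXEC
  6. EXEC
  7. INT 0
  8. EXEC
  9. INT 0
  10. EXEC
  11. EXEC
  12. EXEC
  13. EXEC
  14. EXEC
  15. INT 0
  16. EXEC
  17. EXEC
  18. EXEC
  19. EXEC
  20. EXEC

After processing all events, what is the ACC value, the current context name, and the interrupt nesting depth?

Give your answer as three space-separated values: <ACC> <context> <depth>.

Event 1 (EXEC): [MAIN] PC=0: NOP
Event 2 (EXEC): [MAIN] PC=1: NOP
Event 3 (EXEC): [MAIN] PC=2: NOP
Event 4 (EXEC): [MAIN] PC=3: INC 3 -> ACC=3
Event 5 (EXEC): [MAIN] PC=4: INC 3 -> ACC=6
Event 6 (EXEC): [MAIN] PC=5: NOP
Event 7 (INT 0): INT 0 arrives: push (MAIN, PC=6), enter IRQ0 at PC=0 (depth now 1)
Event 8 (EXEC): [IRQ0] PC=0: DEC 4 -> ACC=2
Event 9 (INT 0): INT 0 arrives: push (IRQ0, PC=1), enter IRQ0 at PC=0 (depth now 2)
Event 10 (EXEC): [IRQ0] PC=0: DEC 4 -> ACC=-2
Event 11 (EXEC): [IRQ0] PC=1: INC 4 -> ACC=2
Event 12 (EXEC): [IRQ0] PC=2: IRET -> resume IRQ0 at PC=1 (depth now 1)
Event 13 (EXEC): [IRQ0] PC=1: INC 4 -> ACC=6
Event 14 (EXEC): [IRQ0] PC=2: IRET -> resume MAIN at PC=6 (depth now 0)
Event 15 (INT 0): INT 0 arrives: push (MAIN, PC=6), enter IRQ0 at PC=0 (depth now 1)
Event 16 (EXEC): [IRQ0] PC=0: DEC 4 -> ACC=2
Event 17 (EXEC): [IRQ0] PC=1: INC 4 -> ACC=6
Event 18 (EXEC): [IRQ0] PC=2: IRET -> resume MAIN at PC=6 (depth now 0)
Event 19 (EXEC): [MAIN] PC=6: DEC 4 -> ACC=2
Event 20 (EXEC): [MAIN] PC=7: HALT

Answer: 2 MAIN 0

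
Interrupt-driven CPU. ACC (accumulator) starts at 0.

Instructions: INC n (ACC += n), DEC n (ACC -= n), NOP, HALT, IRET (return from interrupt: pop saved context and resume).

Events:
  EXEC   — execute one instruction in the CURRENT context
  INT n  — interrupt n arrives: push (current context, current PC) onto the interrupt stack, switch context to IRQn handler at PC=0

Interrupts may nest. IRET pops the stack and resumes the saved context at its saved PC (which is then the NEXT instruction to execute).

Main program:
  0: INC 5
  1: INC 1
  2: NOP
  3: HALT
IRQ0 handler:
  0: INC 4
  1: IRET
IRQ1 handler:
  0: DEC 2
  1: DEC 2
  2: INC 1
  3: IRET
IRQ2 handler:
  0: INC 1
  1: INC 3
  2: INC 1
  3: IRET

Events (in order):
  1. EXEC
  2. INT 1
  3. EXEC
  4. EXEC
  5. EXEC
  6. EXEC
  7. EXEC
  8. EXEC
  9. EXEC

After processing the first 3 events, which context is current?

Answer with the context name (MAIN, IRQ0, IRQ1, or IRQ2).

Event 1 (EXEC): [MAIN] PC=0: INC 5 -> ACC=5
Event 2 (INT 1): INT 1 arrives: push (MAIN, PC=1), enter IRQ1 at PC=0 (depth now 1)
Event 3 (EXEC): [IRQ1] PC=0: DEC 2 -> ACC=3

Answer: IRQ1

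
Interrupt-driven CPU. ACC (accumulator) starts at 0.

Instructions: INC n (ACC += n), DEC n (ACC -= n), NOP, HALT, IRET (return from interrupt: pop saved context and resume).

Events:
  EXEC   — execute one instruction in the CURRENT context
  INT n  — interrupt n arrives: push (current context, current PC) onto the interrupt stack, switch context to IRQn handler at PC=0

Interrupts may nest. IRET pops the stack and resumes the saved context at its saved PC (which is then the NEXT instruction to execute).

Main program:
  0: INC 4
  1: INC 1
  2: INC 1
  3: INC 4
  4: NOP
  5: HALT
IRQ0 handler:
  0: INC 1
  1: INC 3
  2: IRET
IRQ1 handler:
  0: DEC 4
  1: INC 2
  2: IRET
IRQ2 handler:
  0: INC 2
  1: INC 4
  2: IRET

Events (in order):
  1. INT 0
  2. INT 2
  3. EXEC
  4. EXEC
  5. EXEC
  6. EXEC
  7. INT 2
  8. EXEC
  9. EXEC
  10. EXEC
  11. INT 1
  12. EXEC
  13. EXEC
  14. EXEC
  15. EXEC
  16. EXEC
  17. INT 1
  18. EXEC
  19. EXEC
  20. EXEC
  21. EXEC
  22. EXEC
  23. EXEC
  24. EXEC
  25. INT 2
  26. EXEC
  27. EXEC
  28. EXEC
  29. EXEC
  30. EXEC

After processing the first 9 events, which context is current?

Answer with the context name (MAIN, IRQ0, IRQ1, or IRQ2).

Answer: IRQ2

Derivation:
Event 1 (INT 0): INT 0 arrives: push (MAIN, PC=0), enter IRQ0 at PC=0 (depth now 1)
Event 2 (INT 2): INT 2 arrives: push (IRQ0, PC=0), enter IRQ2 at PC=0 (depth now 2)
Event 3 (EXEC): [IRQ2] PC=0: INC 2 -> ACC=2
Event 4 (EXEC): [IRQ2] PC=1: INC 4 -> ACC=6
Event 5 (EXEC): [IRQ2] PC=2: IRET -> resume IRQ0 at PC=0 (depth now 1)
Event 6 (EXEC): [IRQ0] PC=0: INC 1 -> ACC=7
Event 7 (INT 2): INT 2 arrives: push (IRQ0, PC=1), enter IRQ2 at PC=0 (depth now 2)
Event 8 (EXEC): [IRQ2] PC=0: INC 2 -> ACC=9
Event 9 (EXEC): [IRQ2] PC=1: INC 4 -> ACC=13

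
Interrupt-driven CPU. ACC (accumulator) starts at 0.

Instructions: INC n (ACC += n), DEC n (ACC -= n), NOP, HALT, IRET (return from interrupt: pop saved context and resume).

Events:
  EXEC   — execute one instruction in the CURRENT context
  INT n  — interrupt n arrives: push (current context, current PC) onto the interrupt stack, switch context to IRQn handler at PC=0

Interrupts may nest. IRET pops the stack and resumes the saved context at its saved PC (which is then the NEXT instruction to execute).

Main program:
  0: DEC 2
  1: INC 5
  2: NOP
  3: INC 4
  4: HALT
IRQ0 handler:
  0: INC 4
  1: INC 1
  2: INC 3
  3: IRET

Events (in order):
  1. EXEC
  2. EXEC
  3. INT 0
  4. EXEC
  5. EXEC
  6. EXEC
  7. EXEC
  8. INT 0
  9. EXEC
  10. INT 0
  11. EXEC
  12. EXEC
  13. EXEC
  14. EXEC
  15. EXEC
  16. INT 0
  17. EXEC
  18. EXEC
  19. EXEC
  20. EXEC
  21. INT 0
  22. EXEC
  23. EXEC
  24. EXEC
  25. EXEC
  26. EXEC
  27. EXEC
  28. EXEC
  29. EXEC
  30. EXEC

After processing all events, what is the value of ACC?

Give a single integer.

Event 1 (EXEC): [MAIN] PC=0: DEC 2 -> ACC=-2
Event 2 (EXEC): [MAIN] PC=1: INC 5 -> ACC=3
Event 3 (INT 0): INT 0 arrives: push (MAIN, PC=2), enter IRQ0 at PC=0 (depth now 1)
Event 4 (EXEC): [IRQ0] PC=0: INC 4 -> ACC=7
Event 5 (EXEC): [IRQ0] PC=1: INC 1 -> ACC=8
Event 6 (EXEC): [IRQ0] PC=2: INC 3 -> ACC=11
Event 7 (EXEC): [IRQ0] PC=3: IRET -> resume MAIN at PC=2 (depth now 0)
Event 8 (INT 0): INT 0 arrives: push (MAIN, PC=2), enter IRQ0 at PC=0 (depth now 1)
Event 9 (EXEC): [IRQ0] PC=0: INC 4 -> ACC=15
Event 10 (INT 0): INT 0 arrives: push (IRQ0, PC=1), enter IRQ0 at PC=0 (depth now 2)
Event 11 (EXEC): [IRQ0] PC=0: INC 4 -> ACC=19
Event 12 (EXEC): [IRQ0] PC=1: INC 1 -> ACC=20
Event 13 (EXEC): [IRQ0] PC=2: INC 3 -> ACC=23
Event 14 (EXEC): [IRQ0] PC=3: IRET -> resume IRQ0 at PC=1 (depth now 1)
Event 15 (EXEC): [IRQ0] PC=1: INC 1 -> ACC=24
Event 16 (INT 0): INT 0 arrives: push (IRQ0, PC=2), enter IRQ0 at PC=0 (depth now 2)
Event 17 (EXEC): [IRQ0] PC=0: INC 4 -> ACC=28
Event 18 (EXEC): [IRQ0] PC=1: INC 1 -> ACC=29
Event 19 (EXEC): [IRQ0] PC=2: INC 3 -> ACC=32
Event 20 (EXEC): [IRQ0] PC=3: IRET -> resume IRQ0 at PC=2 (depth now 1)
Event 21 (INT 0): INT 0 arrives: push (IRQ0, PC=2), enter IRQ0 at PC=0 (depth now 2)
Event 22 (EXEC): [IRQ0] PC=0: INC 4 -> ACC=36
Event 23 (EXEC): [IRQ0] PC=1: INC 1 -> ACC=37
Event 24 (EXEC): [IRQ0] PC=2: INC 3 -> ACC=40
Event 25 (EXEC): [IRQ0] PC=3: IRET -> resume IRQ0 at PC=2 (depth now 1)
Event 26 (EXEC): [IRQ0] PC=2: INC 3 -> ACC=43
Event 27 (EXEC): [IRQ0] PC=3: IRET -> resume MAIN at PC=2 (depth now 0)
Event 28 (EXEC): [MAIN] PC=2: NOP
Event 29 (EXEC): [MAIN] PC=3: INC 4 -> ACC=47
Event 30 (EXEC): [MAIN] PC=4: HALT

Answer: 47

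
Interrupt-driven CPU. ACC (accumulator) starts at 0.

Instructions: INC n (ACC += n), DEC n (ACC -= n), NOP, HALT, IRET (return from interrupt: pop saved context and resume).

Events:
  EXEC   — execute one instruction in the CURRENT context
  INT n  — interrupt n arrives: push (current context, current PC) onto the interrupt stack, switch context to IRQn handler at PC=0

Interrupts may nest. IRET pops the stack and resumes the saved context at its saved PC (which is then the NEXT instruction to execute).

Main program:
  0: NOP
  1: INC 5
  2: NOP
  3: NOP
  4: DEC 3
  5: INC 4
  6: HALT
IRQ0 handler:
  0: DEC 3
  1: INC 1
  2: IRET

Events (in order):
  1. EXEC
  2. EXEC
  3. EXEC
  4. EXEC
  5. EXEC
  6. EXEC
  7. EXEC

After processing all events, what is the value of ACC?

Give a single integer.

Event 1 (EXEC): [MAIN] PC=0: NOP
Event 2 (EXEC): [MAIN] PC=1: INC 5 -> ACC=5
Event 3 (EXEC): [MAIN] PC=2: NOP
Event 4 (EXEC): [MAIN] PC=3: NOP
Event 5 (EXEC): [MAIN] PC=4: DEC 3 -> ACC=2
Event 6 (EXEC): [MAIN] PC=5: INC 4 -> ACC=6
Event 7 (EXEC): [MAIN] PC=6: HALT

Answer: 6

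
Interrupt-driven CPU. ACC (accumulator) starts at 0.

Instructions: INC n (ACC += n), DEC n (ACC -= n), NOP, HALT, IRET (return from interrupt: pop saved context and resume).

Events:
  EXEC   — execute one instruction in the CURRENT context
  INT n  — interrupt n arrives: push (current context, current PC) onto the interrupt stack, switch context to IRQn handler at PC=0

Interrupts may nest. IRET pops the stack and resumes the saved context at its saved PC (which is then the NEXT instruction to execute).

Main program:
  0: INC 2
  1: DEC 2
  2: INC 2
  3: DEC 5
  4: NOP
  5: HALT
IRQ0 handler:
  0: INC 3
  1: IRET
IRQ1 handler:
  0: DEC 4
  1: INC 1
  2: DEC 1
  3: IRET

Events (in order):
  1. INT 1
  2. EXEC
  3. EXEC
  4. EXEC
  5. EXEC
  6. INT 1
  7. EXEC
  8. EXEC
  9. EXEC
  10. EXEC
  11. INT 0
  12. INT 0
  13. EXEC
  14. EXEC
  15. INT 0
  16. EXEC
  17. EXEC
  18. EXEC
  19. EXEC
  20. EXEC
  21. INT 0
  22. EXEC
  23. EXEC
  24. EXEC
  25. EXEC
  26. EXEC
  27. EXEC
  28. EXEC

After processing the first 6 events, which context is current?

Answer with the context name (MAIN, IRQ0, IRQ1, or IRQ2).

Answer: IRQ1

Derivation:
Event 1 (INT 1): INT 1 arrives: push (MAIN, PC=0), enter IRQ1 at PC=0 (depth now 1)
Event 2 (EXEC): [IRQ1] PC=0: DEC 4 -> ACC=-4
Event 3 (EXEC): [IRQ1] PC=1: INC 1 -> ACC=-3
Event 4 (EXEC): [IRQ1] PC=2: DEC 1 -> ACC=-4
Event 5 (EXEC): [IRQ1] PC=3: IRET -> resume MAIN at PC=0 (depth now 0)
Event 6 (INT 1): INT 1 arrives: push (MAIN, PC=0), enter IRQ1 at PC=0 (depth now 1)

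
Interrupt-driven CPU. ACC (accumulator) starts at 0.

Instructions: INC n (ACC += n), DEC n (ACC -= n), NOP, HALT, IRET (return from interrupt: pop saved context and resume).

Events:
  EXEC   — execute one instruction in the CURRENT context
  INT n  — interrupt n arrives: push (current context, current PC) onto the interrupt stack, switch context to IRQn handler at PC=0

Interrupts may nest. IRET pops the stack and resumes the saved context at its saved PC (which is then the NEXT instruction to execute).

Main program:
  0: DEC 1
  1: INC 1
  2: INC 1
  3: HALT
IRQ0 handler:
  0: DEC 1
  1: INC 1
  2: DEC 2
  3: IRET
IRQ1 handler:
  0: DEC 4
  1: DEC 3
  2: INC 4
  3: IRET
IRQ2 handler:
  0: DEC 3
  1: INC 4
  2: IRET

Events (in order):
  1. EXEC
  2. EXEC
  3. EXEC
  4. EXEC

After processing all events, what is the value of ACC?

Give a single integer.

Answer: 1

Derivation:
Event 1 (EXEC): [MAIN] PC=0: DEC 1 -> ACC=-1
Event 2 (EXEC): [MAIN] PC=1: INC 1 -> ACC=0
Event 3 (EXEC): [MAIN] PC=2: INC 1 -> ACC=1
Event 4 (EXEC): [MAIN] PC=3: HALT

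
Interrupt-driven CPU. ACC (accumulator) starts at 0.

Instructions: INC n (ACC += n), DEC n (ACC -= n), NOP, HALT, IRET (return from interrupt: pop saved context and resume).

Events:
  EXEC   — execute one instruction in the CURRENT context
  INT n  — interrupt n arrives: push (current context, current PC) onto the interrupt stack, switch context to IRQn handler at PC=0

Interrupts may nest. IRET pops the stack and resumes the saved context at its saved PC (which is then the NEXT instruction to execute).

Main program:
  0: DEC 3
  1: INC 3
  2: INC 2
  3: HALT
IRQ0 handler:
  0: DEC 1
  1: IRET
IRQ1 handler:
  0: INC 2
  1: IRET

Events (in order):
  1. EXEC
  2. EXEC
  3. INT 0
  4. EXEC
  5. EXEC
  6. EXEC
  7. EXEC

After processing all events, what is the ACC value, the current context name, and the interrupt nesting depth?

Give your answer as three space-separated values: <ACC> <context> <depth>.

Event 1 (EXEC): [MAIN] PC=0: DEC 3 -> ACC=-3
Event 2 (EXEC): [MAIN] PC=1: INC 3 -> ACC=0
Event 3 (INT 0): INT 0 arrives: push (MAIN, PC=2), enter IRQ0 at PC=0 (depth now 1)
Event 4 (EXEC): [IRQ0] PC=0: DEC 1 -> ACC=-1
Event 5 (EXEC): [IRQ0] PC=1: IRET -> resume MAIN at PC=2 (depth now 0)
Event 6 (EXEC): [MAIN] PC=2: INC 2 -> ACC=1
Event 7 (EXEC): [MAIN] PC=3: HALT

Answer: 1 MAIN 0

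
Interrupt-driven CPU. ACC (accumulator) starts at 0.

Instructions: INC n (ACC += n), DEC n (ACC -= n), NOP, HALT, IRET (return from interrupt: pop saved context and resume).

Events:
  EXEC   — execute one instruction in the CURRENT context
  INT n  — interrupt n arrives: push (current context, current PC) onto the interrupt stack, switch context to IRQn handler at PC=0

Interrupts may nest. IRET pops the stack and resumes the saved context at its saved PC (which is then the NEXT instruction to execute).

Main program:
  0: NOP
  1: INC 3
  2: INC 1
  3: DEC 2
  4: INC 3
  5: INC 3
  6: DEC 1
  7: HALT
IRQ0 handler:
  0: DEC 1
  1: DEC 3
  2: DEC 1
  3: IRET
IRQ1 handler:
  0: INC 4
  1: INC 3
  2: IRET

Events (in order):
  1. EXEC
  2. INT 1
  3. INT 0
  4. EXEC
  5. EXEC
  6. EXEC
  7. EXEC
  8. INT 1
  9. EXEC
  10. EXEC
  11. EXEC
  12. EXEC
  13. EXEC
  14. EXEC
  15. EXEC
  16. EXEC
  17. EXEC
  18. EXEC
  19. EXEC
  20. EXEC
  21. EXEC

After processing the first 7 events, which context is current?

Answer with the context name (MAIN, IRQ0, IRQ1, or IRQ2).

Event 1 (EXEC): [MAIN] PC=0: NOP
Event 2 (INT 1): INT 1 arrives: push (MAIN, PC=1), enter IRQ1 at PC=0 (depth now 1)
Event 3 (INT 0): INT 0 arrives: push (IRQ1, PC=0), enter IRQ0 at PC=0 (depth now 2)
Event 4 (EXEC): [IRQ0] PC=0: DEC 1 -> ACC=-1
Event 5 (EXEC): [IRQ0] PC=1: DEC 3 -> ACC=-4
Event 6 (EXEC): [IRQ0] PC=2: DEC 1 -> ACC=-5
Event 7 (EXEC): [IRQ0] PC=3: IRET -> resume IRQ1 at PC=0 (depth now 1)

Answer: IRQ1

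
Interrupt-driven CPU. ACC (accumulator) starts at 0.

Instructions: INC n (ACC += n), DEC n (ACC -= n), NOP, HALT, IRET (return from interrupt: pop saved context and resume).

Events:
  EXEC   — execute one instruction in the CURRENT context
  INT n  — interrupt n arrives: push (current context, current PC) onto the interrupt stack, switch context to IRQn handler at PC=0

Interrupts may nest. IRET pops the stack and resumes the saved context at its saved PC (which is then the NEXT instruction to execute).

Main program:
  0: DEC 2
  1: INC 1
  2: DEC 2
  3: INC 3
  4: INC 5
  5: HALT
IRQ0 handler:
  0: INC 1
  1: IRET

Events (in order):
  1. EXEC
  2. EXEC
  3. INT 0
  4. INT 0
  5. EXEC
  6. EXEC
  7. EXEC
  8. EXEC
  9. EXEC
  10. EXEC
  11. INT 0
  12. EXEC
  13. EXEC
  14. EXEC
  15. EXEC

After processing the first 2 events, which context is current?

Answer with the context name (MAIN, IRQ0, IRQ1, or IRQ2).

Answer: MAIN

Derivation:
Event 1 (EXEC): [MAIN] PC=0: DEC 2 -> ACC=-2
Event 2 (EXEC): [MAIN] PC=1: INC 1 -> ACC=-1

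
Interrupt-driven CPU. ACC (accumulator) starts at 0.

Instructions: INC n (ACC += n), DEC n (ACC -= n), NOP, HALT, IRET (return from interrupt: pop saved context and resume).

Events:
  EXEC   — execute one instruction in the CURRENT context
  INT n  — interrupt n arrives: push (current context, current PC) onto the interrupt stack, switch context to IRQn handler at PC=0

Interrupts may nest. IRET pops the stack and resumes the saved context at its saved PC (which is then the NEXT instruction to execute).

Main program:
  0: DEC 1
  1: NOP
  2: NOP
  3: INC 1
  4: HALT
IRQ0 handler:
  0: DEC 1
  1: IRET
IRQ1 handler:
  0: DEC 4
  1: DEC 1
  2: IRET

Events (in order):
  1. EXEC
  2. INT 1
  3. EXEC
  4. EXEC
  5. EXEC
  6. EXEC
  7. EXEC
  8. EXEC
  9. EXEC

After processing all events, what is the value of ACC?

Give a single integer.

Event 1 (EXEC): [MAIN] PC=0: DEC 1 -> ACC=-1
Event 2 (INT 1): INT 1 arrives: push (MAIN, PC=1), enter IRQ1 at PC=0 (depth now 1)
Event 3 (EXEC): [IRQ1] PC=0: DEC 4 -> ACC=-5
Event 4 (EXEC): [IRQ1] PC=1: DEC 1 -> ACC=-6
Event 5 (EXEC): [IRQ1] PC=2: IRET -> resume MAIN at PC=1 (depth now 0)
Event 6 (EXEC): [MAIN] PC=1: NOP
Event 7 (EXEC): [MAIN] PC=2: NOP
Event 8 (EXEC): [MAIN] PC=3: INC 1 -> ACC=-5
Event 9 (EXEC): [MAIN] PC=4: HALT

Answer: -5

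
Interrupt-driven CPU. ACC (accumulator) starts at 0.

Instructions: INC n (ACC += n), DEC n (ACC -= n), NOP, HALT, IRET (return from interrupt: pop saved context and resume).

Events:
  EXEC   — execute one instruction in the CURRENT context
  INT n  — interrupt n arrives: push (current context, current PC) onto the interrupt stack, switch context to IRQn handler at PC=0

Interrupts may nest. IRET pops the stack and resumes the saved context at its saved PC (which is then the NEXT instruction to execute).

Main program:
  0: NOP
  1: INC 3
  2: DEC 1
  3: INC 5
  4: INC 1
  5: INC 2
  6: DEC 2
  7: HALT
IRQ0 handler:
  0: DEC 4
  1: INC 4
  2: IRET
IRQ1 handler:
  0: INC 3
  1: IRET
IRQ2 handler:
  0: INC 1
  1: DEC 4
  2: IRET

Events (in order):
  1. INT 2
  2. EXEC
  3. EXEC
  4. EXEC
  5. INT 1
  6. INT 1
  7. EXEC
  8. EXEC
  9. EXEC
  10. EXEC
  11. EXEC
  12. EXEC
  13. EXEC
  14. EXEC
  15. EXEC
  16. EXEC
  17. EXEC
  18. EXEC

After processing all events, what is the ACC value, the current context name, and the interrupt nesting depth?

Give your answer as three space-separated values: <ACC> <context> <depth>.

Answer: 11 MAIN 0

Derivation:
Event 1 (INT 2): INT 2 arrives: push (MAIN, PC=0), enter IRQ2 at PC=0 (depth now 1)
Event 2 (EXEC): [IRQ2] PC=0: INC 1 -> ACC=1
Event 3 (EXEC): [IRQ2] PC=1: DEC 4 -> ACC=-3
Event 4 (EXEC): [IRQ2] PC=2: IRET -> resume MAIN at PC=0 (depth now 0)
Event 5 (INT 1): INT 1 arrives: push (MAIN, PC=0), enter IRQ1 at PC=0 (depth now 1)
Event 6 (INT 1): INT 1 arrives: push (IRQ1, PC=0), enter IRQ1 at PC=0 (depth now 2)
Event 7 (EXEC): [IRQ1] PC=0: INC 3 -> ACC=0
Event 8 (EXEC): [IRQ1] PC=1: IRET -> resume IRQ1 at PC=0 (depth now 1)
Event 9 (EXEC): [IRQ1] PC=0: INC 3 -> ACC=3
Event 10 (EXEC): [IRQ1] PC=1: IRET -> resume MAIN at PC=0 (depth now 0)
Event 11 (EXEC): [MAIN] PC=0: NOP
Event 12 (EXEC): [MAIN] PC=1: INC 3 -> ACC=6
Event 13 (EXEC): [MAIN] PC=2: DEC 1 -> ACC=5
Event 14 (EXEC): [MAIN] PC=3: INC 5 -> ACC=10
Event 15 (EXEC): [MAIN] PC=4: INC 1 -> ACC=11
Event 16 (EXEC): [MAIN] PC=5: INC 2 -> ACC=13
Event 17 (EXEC): [MAIN] PC=6: DEC 2 -> ACC=11
Event 18 (EXEC): [MAIN] PC=7: HALT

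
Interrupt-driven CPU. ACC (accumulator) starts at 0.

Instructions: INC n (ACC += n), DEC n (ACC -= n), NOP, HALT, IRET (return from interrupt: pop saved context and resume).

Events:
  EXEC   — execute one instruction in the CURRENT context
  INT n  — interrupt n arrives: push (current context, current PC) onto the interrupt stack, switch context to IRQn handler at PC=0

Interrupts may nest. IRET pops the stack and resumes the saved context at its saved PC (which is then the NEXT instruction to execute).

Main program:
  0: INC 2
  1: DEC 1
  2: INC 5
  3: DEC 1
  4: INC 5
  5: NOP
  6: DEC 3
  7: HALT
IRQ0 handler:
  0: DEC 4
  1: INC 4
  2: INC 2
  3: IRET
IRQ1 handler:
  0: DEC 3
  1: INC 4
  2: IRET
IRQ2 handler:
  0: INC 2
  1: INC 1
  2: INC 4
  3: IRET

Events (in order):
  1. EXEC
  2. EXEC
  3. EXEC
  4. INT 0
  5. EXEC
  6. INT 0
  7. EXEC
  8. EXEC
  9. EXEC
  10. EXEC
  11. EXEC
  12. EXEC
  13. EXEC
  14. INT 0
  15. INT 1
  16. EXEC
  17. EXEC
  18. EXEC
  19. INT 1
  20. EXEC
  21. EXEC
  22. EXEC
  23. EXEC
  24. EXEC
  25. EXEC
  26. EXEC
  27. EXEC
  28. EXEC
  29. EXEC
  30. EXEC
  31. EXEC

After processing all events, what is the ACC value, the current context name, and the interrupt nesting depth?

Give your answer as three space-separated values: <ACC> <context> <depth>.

Event 1 (EXEC): [MAIN] PC=0: INC 2 -> ACC=2
Event 2 (EXEC): [MAIN] PC=1: DEC 1 -> ACC=1
Event 3 (EXEC): [MAIN] PC=2: INC 5 -> ACC=6
Event 4 (INT 0): INT 0 arrives: push (MAIN, PC=3), enter IRQ0 at PC=0 (depth now 1)
Event 5 (EXEC): [IRQ0] PC=0: DEC 4 -> ACC=2
Event 6 (INT 0): INT 0 arrives: push (IRQ0, PC=1), enter IRQ0 at PC=0 (depth now 2)
Event 7 (EXEC): [IRQ0] PC=0: DEC 4 -> ACC=-2
Event 8 (EXEC): [IRQ0] PC=1: INC 4 -> ACC=2
Event 9 (EXEC): [IRQ0] PC=2: INC 2 -> ACC=4
Event 10 (EXEC): [IRQ0] PC=3: IRET -> resume IRQ0 at PC=1 (depth now 1)
Event 11 (EXEC): [IRQ0] PC=1: INC 4 -> ACC=8
Event 12 (EXEC): [IRQ0] PC=2: INC 2 -> ACC=10
Event 13 (EXEC): [IRQ0] PC=3: IRET -> resume MAIN at PC=3 (depth now 0)
Event 14 (INT 0): INT 0 arrives: push (MAIN, PC=3), enter IRQ0 at PC=0 (depth now 1)
Event 15 (INT 1): INT 1 arrives: push (IRQ0, PC=0), enter IRQ1 at PC=0 (depth now 2)
Event 16 (EXEC): [IRQ1] PC=0: DEC 3 -> ACC=7
Event 17 (EXEC): [IRQ1] PC=1: INC 4 -> ACC=11
Event 18 (EXEC): [IRQ1] PC=2: IRET -> resume IRQ0 at PC=0 (depth now 1)
Event 19 (INT 1): INT 1 arrives: push (IRQ0, PC=0), enter IRQ1 at PC=0 (depth now 2)
Event 20 (EXEC): [IRQ1] PC=0: DEC 3 -> ACC=8
Event 21 (EXEC): [IRQ1] PC=1: INC 4 -> ACC=12
Event 22 (EXEC): [IRQ1] PC=2: IRET -> resume IRQ0 at PC=0 (depth now 1)
Event 23 (EXEC): [IRQ0] PC=0: DEC 4 -> ACC=8
Event 24 (EXEC): [IRQ0] PC=1: INC 4 -> ACC=12
Event 25 (EXEC): [IRQ0] PC=2: INC 2 -> ACC=14
Event 26 (EXEC): [IRQ0] PC=3: IRET -> resume MAIN at PC=3 (depth now 0)
Event 27 (EXEC): [MAIN] PC=3: DEC 1 -> ACC=13
Event 28 (EXEC): [MAIN] PC=4: INC 5 -> ACC=18
Event 29 (EXEC): [MAIN] PC=5: NOP
Event 30 (EXEC): [MAIN] PC=6: DEC 3 -> ACC=15
Event 31 (EXEC): [MAIN] PC=7: HALT

Answer: 15 MAIN 0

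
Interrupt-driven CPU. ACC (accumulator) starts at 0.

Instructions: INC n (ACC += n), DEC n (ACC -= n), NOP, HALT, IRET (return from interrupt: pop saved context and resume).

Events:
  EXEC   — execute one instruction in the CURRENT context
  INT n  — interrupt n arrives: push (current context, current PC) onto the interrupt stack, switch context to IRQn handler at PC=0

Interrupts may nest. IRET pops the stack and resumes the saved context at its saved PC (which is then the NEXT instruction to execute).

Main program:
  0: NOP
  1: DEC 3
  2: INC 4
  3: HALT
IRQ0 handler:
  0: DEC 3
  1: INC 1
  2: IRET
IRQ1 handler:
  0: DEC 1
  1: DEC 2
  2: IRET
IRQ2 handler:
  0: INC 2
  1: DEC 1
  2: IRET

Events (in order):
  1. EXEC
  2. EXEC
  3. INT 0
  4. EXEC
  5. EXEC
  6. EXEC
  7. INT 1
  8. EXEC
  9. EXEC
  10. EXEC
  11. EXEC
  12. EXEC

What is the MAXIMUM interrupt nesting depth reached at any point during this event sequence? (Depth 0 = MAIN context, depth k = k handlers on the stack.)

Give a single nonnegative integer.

Event 1 (EXEC): [MAIN] PC=0: NOP [depth=0]
Event 2 (EXEC): [MAIN] PC=1: DEC 3 -> ACC=-3 [depth=0]
Event 3 (INT 0): INT 0 arrives: push (MAIN, PC=2), enter IRQ0 at PC=0 (depth now 1) [depth=1]
Event 4 (EXEC): [IRQ0] PC=0: DEC 3 -> ACC=-6 [depth=1]
Event 5 (EXEC): [IRQ0] PC=1: INC 1 -> ACC=-5 [depth=1]
Event 6 (EXEC): [IRQ0] PC=2: IRET -> resume MAIN at PC=2 (depth now 0) [depth=0]
Event 7 (INT 1): INT 1 arrives: push (MAIN, PC=2), enter IRQ1 at PC=0 (depth now 1) [depth=1]
Event 8 (EXEC): [IRQ1] PC=0: DEC 1 -> ACC=-6 [depth=1]
Event 9 (EXEC): [IRQ1] PC=1: DEC 2 -> ACC=-8 [depth=1]
Event 10 (EXEC): [IRQ1] PC=2: IRET -> resume MAIN at PC=2 (depth now 0) [depth=0]
Event 11 (EXEC): [MAIN] PC=2: INC 4 -> ACC=-4 [depth=0]
Event 12 (EXEC): [MAIN] PC=3: HALT [depth=0]
Max depth observed: 1

Answer: 1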